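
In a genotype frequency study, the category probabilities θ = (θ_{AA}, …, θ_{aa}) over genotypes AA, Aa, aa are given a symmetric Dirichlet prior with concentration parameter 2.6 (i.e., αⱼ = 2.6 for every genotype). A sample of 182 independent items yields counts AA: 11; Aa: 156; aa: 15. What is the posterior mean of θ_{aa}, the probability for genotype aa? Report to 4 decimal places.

0.0927

The Dirichlet prior is conjugate to the Multinomial likelihood: each posterior αⱼ = prior αⱼ + observed count nⱼ.
Posterior concentration: (13.6, 158.6, 17.6), total = 189.8.
E[θ_{aa}|data] = α_{aa}/Σα = 17.6/189.8 = 0.0927.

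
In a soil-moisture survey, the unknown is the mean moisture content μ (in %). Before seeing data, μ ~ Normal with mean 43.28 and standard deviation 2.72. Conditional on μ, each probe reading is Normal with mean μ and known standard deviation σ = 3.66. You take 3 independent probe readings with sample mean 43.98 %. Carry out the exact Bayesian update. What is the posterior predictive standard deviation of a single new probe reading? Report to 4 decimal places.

4.0225

For Normal data with known variance σ², a Normal(μ₀, σ₀²) prior on μ is conjugate. Posterior precision = 1/σ₀² + n/σ²; posterior mean is the precision-weighted average of μ₀ and x̄.
σ₀² = 2.72² = 7.3984, σ² = 3.66² = 13.3956; σ² + n·σ₀² = 13.3956 + 3·7.3984 = 35.5908.
Posterior precision = 1/σ₀² + n/σ² = 1/7.3984 + 3/13.3956 = (σ² + n·σ₀²)/(σ₀²σ²) = 35.5908/(7.3984·13.3956); posterior variance σₙ² = σ₀²σ²/(σ² + n·σ₀²) = 7.3984·13.3956/35.5908 = 2.784596.
Predictive variance for one new observation = σₙ² + σ² = 7.3984·13.3956/35.5908 + 13.3956 = σ²·(σ₀² + 35.5908)/35.5908 = 13.3956·42.9892/35.5908 = 16.180196; SD = √(13.3956·42.9892/35.5908) = 4.0225.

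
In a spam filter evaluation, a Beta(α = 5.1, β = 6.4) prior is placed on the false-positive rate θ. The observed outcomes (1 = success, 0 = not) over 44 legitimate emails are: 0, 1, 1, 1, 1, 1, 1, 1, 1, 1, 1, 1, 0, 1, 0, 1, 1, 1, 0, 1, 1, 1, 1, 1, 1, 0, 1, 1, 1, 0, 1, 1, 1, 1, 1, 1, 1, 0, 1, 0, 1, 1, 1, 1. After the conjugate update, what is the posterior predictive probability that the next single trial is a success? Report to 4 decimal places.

The Beta prior is conjugate to a Binomial/Bernoulli likelihood; the update adds successes to α and failures to β.
Posterior: Beta(α+k, β+n−k) = Beta(5.1+36, 6.4+8) = Beta(41.1, 14.4).
For a single future Bernoulli trial, P(success | data) = α/(α+β) = 0.7405.

0.7405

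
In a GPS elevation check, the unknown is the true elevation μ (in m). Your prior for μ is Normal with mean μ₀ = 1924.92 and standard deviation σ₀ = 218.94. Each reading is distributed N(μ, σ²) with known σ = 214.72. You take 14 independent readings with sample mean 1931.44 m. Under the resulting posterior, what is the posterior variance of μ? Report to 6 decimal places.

3081.488202

For Normal data with known variance σ², a Normal(μ₀, σ₀²) prior on μ is conjugate. Posterior precision = 1/σ₀² + n/σ²; posterior mean is the precision-weighted average of μ₀ and x̄.
σ₀² = 218.94² = 47934.7236, σ² = 214.72² = 46104.6784; σ² + n·σ₀² = 46104.6784 + 14·47934.7236 = 717190.8088.
Posterior precision = 1/σ₀² + n/σ² = 1/47934.7236 + 14/46104.6784 = (σ² + n·σ₀²)/(σ₀²σ²) = 717190.8088/(47934.7236·46104.6784); posterior variance σₙ² = σ₀²σ²/(σ² + n·σ₀²) = 47934.7236·46104.6784/717190.8088 = 3081.488202.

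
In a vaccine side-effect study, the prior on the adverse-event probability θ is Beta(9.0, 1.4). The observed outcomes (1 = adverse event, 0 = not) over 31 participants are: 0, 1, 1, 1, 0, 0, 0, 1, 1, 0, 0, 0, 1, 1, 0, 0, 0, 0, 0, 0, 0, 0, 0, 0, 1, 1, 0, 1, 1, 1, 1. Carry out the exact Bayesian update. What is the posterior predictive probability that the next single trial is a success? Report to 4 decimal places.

The Beta prior is conjugate to a Binomial/Bernoulli likelihood; the update adds successes to α and failures to β.
Posterior: Beta(α+k, β+n−k) = Beta(9.0+13, 1.4+18) = Beta(22.0, 19.4).
For a single future Bernoulli trial, P(success | data) = α/(α+β) = 0.5314.

0.5314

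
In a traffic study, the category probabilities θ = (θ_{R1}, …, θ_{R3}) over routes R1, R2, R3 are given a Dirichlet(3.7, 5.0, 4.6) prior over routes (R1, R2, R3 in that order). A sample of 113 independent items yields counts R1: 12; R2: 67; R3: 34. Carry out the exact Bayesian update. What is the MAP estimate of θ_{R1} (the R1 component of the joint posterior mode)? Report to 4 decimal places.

0.1192

The Dirichlet prior is conjugate to the Multinomial likelihood: each posterior αⱼ = prior αⱼ + observed count nⱼ.
Posterior concentration: (15.7, 72.0, 38.6), total = 126.3.
Joint mode component: (α_{R1}−1)/(Σα−K) = 14.7/123.3 = 0.1192.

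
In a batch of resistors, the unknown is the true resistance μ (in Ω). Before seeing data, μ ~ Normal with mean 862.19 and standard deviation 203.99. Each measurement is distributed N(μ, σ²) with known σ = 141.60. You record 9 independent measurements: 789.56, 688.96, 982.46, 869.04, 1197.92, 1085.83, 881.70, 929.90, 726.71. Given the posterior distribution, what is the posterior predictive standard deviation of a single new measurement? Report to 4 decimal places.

For Normal data with known variance σ², a Normal(μ₀, σ₀²) prior on μ is conjugate. Posterior precision = 1/σ₀² + n/σ²; posterior mean is the precision-weighted average of μ₀ and x̄.
σ₀² = 203.99² = 41611.9201, σ² = 141.60² = 20050.56; σ² + n·σ₀² = 20050.56 + 9·41611.9201 = 394557.8409.
Posterior precision = 1/σ₀² + n/σ² = 1/41611.9201 + 9/20050.56 = (σ² + n·σ₀²)/(σ₀²σ²) = 394557.8409/(41611.9201·20050.56); posterior variance σₙ² = σ₀²σ²/(σ² + n·σ₀²) = 41611.9201·20050.56/394557.8409 = 2114.626081.
Predictive variance for one new observation = σₙ² + σ² = 41611.9201·20050.56/394557.8409 + 20050.56 = σ²·(σ₀² + 394557.8409)/394557.8409 = 20050.56·436169.761/394557.8409 = 22165.186081; SD = √(20050.56·436169.761/394557.8409) = 148.8798.

148.8798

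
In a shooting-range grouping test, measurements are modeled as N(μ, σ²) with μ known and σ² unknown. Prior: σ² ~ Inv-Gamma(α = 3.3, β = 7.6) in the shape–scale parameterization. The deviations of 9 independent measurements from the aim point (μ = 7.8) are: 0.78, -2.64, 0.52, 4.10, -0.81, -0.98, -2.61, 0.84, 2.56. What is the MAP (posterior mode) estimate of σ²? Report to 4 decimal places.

With known mean μ and an Inverse-Gamma(α, β) prior on σ², the Normal likelihood is conjugate: posterior is Inv-Gamma(α + n/2, β + Σ(xᵢ−μ)²/2).
Σ(xᵢ−μ)² = (0.78)² + (-2.64)² + (0.52)² + (4.10)² + (-0.81)² + (-0.98)² + (-2.61)² + (0.84)² + (2.56)² = 40.3462.
Posterior: Inv-Gamma(3.3 + 9/2, 7.6 + 40.3462/2) = Inv-Gamma(7.80, 27.77310).
Mode = β/(α+1) = 27.77310/8.80 = 3.1560.

3.1560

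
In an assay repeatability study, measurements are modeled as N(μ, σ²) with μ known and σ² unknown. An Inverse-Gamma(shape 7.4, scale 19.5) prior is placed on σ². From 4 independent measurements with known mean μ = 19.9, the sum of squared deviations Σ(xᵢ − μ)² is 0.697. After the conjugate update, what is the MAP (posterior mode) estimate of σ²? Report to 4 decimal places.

With known mean μ and an Inverse-Gamma(α, β) prior on σ², the Normal likelihood is conjugate: posterior is Inv-Gamma(α + n/2, β + Σ(xᵢ−μ)²/2).
Posterior: Inv-Gamma(7.4 + 4/2, 19.5 + 0.697/2) = Inv-Gamma(9.40, 19.8485).
Mode = β/(α+1) = 19.8485/10.40 = 1.9085.

1.9085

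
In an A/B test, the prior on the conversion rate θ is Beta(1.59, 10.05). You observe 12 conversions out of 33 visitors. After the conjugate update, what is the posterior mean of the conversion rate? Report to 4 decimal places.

0.3044

The Beta prior is conjugate to a Binomial/Bernoulli likelihood; the update adds successes to α and failures to β.
Posterior: Beta(α+k, β+n−k) = Beta(1.59+12, 10.05+21) = Beta(13.59, 31.05).
Posterior mean = α/(α+β) = 13.59/44.64 = 0.3044.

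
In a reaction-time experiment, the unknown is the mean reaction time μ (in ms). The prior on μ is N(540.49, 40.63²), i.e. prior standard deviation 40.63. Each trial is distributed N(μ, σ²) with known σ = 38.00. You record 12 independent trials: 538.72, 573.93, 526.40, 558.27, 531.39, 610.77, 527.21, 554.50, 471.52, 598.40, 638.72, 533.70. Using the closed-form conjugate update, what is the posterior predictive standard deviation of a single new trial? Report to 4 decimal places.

39.4482

For Normal data with known variance σ², a Normal(μ₀, σ₀²) prior on μ is conjugate. Posterior precision = 1/σ₀² + n/σ²; posterior mean is the precision-weighted average of μ₀ and x̄.
σ₀² = 40.63² = 1650.7969, σ² = 38.00² = 1444; σ² + n·σ₀² = 1444 + 12·1650.7969 = 21253.5628.
Posterior precision = 1/σ₀² + n/σ² = 1/1650.7969 + 12/1444 = (σ² + n·σ₀²)/(σ₀²σ²) = 21253.5628/(1650.7969·1444); posterior variance σₙ² = σ₀²σ²/(σ² + n·σ₀²) = 1650.7969·1444/21253.5628 = 112.157700.
Predictive variance for one new observation = σₙ² + σ² = 1650.7969·1444/21253.5628 + 1444 = σ²·(σ₀² + 21253.5628)/21253.5628 = 1444·22904.3597/21253.5628 = 1556.157700; SD = √(1444·22904.3597/21253.5628) = 39.4482.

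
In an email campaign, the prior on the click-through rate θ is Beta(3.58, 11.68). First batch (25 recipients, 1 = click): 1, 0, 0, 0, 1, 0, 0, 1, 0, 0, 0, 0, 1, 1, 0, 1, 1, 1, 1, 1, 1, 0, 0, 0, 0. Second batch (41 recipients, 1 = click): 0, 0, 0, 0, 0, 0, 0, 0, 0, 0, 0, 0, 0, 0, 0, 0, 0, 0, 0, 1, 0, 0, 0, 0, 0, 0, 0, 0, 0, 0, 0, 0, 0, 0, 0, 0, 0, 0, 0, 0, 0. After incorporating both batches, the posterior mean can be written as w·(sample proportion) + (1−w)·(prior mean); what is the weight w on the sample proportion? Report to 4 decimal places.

The Beta prior is conjugate to a Binomial/Bernoulli likelihood; the update adds successes to α and failures to β.
Total number of recipients: n = 25 + 41 = 66.
Posterior mean = (α₀+k)/(α₀+β₀+n) = [n/(α₀+β₀+n)]·(k/n) + [(α₀+β₀)/(α₀+β₀+n)]·α₀/(α₀+β₀), so only n and the prior enter the weight.
The weight on the data is w = n/(α₀+β₀+n) = 66/(3.58+11.68+66) = 66/81.26 = 0.8122.

0.8122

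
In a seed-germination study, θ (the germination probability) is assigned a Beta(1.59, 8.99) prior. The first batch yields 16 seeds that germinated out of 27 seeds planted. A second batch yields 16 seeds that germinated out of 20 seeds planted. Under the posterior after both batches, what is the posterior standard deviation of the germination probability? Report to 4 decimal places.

The Beta prior is conjugate to a Binomial/Bernoulli likelihood; the update adds successes to α and failures to β.
After batch 1: Beta(1.59+16, 8.99+11) = Beta(17.59, 19.99).
After batch 2: Beta(17.59+16, 19.99+4) = Beta(33.59, 23.99).
Var = αβ/((α+β)²(α+β+1)) = 33.59·23.99/(57.58²·58.58) = 0.00414904; SD = √0.00414904 = 0.0644.

0.0644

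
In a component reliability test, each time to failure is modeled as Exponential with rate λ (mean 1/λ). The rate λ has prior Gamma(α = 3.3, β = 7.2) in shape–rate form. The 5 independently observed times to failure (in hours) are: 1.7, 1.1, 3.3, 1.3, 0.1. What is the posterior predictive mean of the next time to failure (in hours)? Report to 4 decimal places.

2.0137

With a Gamma(shape α, rate β) prior on the exponential rate λ, the posterior after n observations with total T = Σxᵢ is Gamma(α+n, β+T).
Sum of observations T = 7.5 hours; n = 5.
Posterior: Gamma(3.3+5, 7.2+7.5) = Gamma(8.3, 14.7).
The predictive distribution for the next observation is Lomax; its mean is β/(α−1) = 14.7/7.3 = 2.0137.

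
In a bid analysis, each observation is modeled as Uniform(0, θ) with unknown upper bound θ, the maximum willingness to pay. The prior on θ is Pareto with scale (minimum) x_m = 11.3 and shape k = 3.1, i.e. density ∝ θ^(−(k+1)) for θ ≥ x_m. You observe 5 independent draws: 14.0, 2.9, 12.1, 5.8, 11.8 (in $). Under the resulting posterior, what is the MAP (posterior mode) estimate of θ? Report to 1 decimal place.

14.0

A Pareto(scale x_m, shape k) prior on the upper bound θ of Uniform(0, θ) is conjugate: posterior is Pareto(max(x_m, max xᵢ), k + n).
Sample maximum = 14.0; prior scale x_m = 11.3 → posterior scale = max = 14.0.
Posterior shape = 3.1 + 5 = 8.1.
The Pareto density is decreasing on [x_m, ∞), so the mode is x_m = 14.0.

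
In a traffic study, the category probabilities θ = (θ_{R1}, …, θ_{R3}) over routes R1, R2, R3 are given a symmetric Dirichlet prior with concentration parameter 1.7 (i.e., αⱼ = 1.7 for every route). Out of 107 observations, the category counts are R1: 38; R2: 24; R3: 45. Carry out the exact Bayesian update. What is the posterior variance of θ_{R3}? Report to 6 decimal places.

The Dirichlet prior is conjugate to the Multinomial likelihood: each posterior αⱼ = prior αⱼ + observed count nⱼ.
Posterior concentration: (39.7, 25.7, 46.7), total = 112.1.
Var[θ_j] = α_j(Σα−α_j)/((Σα)²(Σα+1)) = 46.7·65.4/(112.1²·113.1) = 0.002149.

0.002149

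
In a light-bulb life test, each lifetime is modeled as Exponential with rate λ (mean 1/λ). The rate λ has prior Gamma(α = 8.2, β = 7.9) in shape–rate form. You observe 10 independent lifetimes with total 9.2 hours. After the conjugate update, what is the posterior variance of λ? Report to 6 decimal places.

With a Gamma(shape α, rate β) prior on the exponential rate λ, the posterior after n observations with total T = Σxᵢ is Gamma(α+n, β+T).
Posterior: Gamma(8.2+10, 7.9+9.2) = Gamma(18.2, 17.1).
Var = α/β² = 0.062241.

0.062241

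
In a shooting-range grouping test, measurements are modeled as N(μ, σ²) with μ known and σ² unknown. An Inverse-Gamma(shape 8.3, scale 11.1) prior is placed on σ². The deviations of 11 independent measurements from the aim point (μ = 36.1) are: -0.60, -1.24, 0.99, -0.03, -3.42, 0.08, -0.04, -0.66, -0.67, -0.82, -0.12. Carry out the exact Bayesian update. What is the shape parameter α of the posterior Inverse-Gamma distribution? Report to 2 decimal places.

With known mean μ and an Inverse-Gamma(α, β) prior on σ², the Normal likelihood is conjugate: posterior is Inv-Gamma(α + n/2, β + Σ(xᵢ−μ)²/2).
Σ(xᵢ−μ)² = (-0.60)² + (-1.24)² + (0.99)² + (-0.03)² + (-3.42)² + (0.08)² + (-0.04)² + (-0.66)² + (-0.67)² + (-0.82)² + (-0.12)² = 16.1543.
Posterior: Inv-Gamma(8.3 + 11/2, 11.1 + 16.1543/2) = Inv-Gamma(13.80, 19.17715).
Posterior α = 13.80.

13.80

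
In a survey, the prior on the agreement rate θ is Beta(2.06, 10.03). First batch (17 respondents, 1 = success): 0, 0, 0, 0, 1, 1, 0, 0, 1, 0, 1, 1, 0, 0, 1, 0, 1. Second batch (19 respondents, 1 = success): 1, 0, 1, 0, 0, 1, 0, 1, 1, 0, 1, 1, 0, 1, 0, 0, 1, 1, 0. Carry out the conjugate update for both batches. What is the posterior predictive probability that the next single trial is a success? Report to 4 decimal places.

The Beta prior is conjugate to a Binomial/Bernoulli likelihood; the update adds successes to α and failures to β.
After batch 1: Beta(2.06+7, 10.03+10) = Beta(9.06, 20.03).
After batch 2: Beta(9.06+10, 20.03+9) = Beta(19.06, 29.03).
For a single future Bernoulli trial, P(success | data) = α/(α+β) = 0.3963.

0.3963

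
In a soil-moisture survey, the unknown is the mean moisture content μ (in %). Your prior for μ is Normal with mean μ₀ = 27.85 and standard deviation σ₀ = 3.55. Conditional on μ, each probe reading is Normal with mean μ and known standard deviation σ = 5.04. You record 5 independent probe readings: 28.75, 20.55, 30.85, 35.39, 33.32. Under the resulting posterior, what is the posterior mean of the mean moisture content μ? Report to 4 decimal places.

29.2198

For Normal data with known variance σ², a Normal(μ₀, σ₀²) prior on μ is conjugate. Posterior precision = 1/σ₀² + n/σ²; posterior mean is the precision-weighted average of μ₀ and x̄.
Σxᵢ = 28.75 + 20.55 + 30.85 + 35.39 + 33.32 = 148.86, so n·x̄ = 148.86.
σ₀² = 3.55² = 12.6025, σ² = 5.04² = 25.4016; σ² + n·σ₀² = 25.4016 + 5·12.6025 = 88.4141.
Posterior mean = (μ₀/σ₀² + n·x̄/σ²)/(1/σ₀² + n/σ²) = (σ²·μ₀ + σ₀²·n·x̄)/(σ² + n·σ₀²) = (25.4016·27.85 + 12.6025·148.86)/88.4141 = 2583.44271/88.4141 = 29.2198.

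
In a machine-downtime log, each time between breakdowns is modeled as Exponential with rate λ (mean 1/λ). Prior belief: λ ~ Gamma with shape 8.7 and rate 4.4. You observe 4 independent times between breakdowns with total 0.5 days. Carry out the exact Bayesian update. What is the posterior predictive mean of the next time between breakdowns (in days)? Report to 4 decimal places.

With a Gamma(shape α, rate β) prior on the exponential rate λ, the posterior after n observations with total T = Σxᵢ is Gamma(α+n, β+T).
Posterior: Gamma(8.7+4, 4.4+0.5) = Gamma(12.7, 4.9).
The predictive distribution for the next observation is Lomax; its mean is β/(α−1) = 4.9/11.7 = 0.4188.

0.4188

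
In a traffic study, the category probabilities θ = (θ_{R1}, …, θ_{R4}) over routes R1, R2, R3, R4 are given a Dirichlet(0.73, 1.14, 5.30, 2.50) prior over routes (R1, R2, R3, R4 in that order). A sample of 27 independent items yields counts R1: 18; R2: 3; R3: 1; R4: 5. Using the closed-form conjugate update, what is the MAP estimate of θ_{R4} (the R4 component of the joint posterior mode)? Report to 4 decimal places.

0.1990

The Dirichlet prior is conjugate to the Multinomial likelihood: each posterior αⱼ = prior αⱼ + observed count nⱼ.
Posterior concentration: (18.73, 4.14, 6.30, 7.50), total = 36.67.
Joint mode component: (α_{R4}−1)/(Σα−K) = 6.50/32.67 = 0.1990.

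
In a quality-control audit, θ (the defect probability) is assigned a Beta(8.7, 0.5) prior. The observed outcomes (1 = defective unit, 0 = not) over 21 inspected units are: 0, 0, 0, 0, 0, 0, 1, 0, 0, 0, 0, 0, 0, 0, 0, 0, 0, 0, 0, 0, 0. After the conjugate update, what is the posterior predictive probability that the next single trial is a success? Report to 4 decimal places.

0.3212

The Beta prior is conjugate to a Binomial/Bernoulli likelihood; the update adds successes to α and failures to β.
Posterior: Beta(α+k, β+n−k) = Beta(8.7+1, 0.5+20) = Beta(9.7, 20.5).
For a single future Bernoulli trial, P(success | data) = α/(α+β) = 0.3212.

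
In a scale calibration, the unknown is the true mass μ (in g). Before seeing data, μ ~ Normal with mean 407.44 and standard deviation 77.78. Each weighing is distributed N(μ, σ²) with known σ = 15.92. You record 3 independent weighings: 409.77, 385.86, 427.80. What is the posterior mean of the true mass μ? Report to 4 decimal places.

For Normal data with known variance σ², a Normal(μ₀, σ₀²) prior on μ is conjugate. Posterior precision = 1/σ₀² + n/σ²; posterior mean is the precision-weighted average of μ₀ and x̄.
Σxᵢ = 409.77 + 385.86 + 427.80 = 1223.43, so n·x̄ = 1223.43.
σ₀² = 77.78² = 6049.7284, σ² = 15.92² = 253.4464; σ² + n·σ₀² = 253.4464 + 3·6049.7284 = 18402.6316.
Posterior mean = (μ₀/σ₀² + n·x̄/σ²)/(1/σ₀² + n/σ²) = (σ²·μ₀ + σ₀²·n·x̄)/(σ² + n·σ₀²) = (253.4464·407.44 + 6049.7284·1223.43)/18402.6316 = 7504683.417628/18402.6316 = 407.8049.

407.8049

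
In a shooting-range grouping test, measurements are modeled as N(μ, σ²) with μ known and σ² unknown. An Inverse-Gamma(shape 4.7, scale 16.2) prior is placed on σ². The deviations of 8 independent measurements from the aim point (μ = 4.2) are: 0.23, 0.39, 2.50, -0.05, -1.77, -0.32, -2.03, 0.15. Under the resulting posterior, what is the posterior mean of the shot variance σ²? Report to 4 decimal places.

With known mean μ and an Inverse-Gamma(α, β) prior on σ², the Normal likelihood is conjugate: posterior is Inv-Gamma(α + n/2, β + Σ(xᵢ−μ)²/2).
Σ(xᵢ−μ)² = (0.23)² + (0.39)² + (2.50)² + (-0.05)² + (-1.77)² + (-0.32)² + (-2.03)² + (0.15)² = 13.8362.
Posterior: Inv-Gamma(4.7 + 8/2, 16.2 + 13.8362/2) = Inv-Gamma(8.70, 23.11810).
E[σ²|data] = β/(α−1) = 23.11810/7.70 = 3.0024.

3.0024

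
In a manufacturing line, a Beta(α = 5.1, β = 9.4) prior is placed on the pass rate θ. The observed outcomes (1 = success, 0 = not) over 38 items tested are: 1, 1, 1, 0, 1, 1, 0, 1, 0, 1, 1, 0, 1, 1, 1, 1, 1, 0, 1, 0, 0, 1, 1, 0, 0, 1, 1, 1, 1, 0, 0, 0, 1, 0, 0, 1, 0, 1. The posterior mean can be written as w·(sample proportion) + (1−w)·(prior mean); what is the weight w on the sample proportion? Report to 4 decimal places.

0.7238

The Beta prior is conjugate to a Binomial/Bernoulli likelihood; the update adds successes to α and failures to β.
Posterior mean = (α₀+k)/(α₀+β₀+n) = [n/(α₀+β₀+n)]·(k/n) + [(α₀+β₀)/(α₀+β₀+n)]·α₀/(α₀+β₀), so only n and the prior enter the weight.
The weight on the data is w = n/(α₀+β₀+n) = 38/(5.1+9.4+38) = 38/52.5 = 0.7238.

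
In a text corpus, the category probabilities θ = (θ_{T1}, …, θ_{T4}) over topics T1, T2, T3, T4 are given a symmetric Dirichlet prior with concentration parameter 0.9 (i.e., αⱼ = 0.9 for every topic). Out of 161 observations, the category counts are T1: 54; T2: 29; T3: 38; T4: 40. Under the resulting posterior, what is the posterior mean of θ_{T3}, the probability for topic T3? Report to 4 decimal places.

0.2363

The Dirichlet prior is conjugate to the Multinomial likelihood: each posterior αⱼ = prior αⱼ + observed count nⱼ.
Posterior concentration: (54.9, 29.9, 38.9, 40.9), total = 164.6.
E[θ_{T3}|data] = α_{T3}/Σα = 38.9/164.6 = 0.2363.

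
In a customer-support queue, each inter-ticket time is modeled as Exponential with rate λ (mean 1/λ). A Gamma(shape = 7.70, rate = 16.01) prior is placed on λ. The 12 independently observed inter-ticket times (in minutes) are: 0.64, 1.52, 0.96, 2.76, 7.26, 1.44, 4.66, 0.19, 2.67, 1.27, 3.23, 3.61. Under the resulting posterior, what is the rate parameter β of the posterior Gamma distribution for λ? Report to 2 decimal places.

46.22

With a Gamma(shape α, rate β) prior on the exponential rate λ, the posterior after n observations with total T = Σxᵢ is Gamma(α+n, β+T).
Sum of observations T = 30.21 minutes; n = 12.
Posterior: Gamma(7.70+12, 16.01+30.21) = Gamma(19.70, 46.22).
Posterior β = 46.22.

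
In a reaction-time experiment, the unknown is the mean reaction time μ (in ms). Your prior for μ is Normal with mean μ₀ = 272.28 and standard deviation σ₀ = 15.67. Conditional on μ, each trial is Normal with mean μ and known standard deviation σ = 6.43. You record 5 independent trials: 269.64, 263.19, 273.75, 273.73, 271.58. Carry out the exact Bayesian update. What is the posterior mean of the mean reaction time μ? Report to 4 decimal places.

270.4400

For Normal data with known variance σ², a Normal(μ₀, σ₀²) prior on μ is conjugate. Posterior precision = 1/σ₀² + n/σ²; posterior mean is the precision-weighted average of μ₀ and x̄.
Σxᵢ = 269.64 + 263.19 + 273.75 + 273.73 + 271.58 = 1351.89, so n·x̄ = 1351.89.
σ₀² = 15.67² = 245.5489, σ² = 6.43² = 41.3449; σ² + n·σ₀² = 41.3449 + 5·245.5489 = 1269.0894.
Posterior mean = (μ₀/σ₀² + n·x̄/σ²)/(1/σ₀² + n/σ²) = (σ²·μ₀ + σ₀²·n·x̄)/(σ² + n·σ₀²) = (41.3449·272.28 + 245.5489·1351.89)/1269.0894 = 343212.491793/1269.0894 = 270.4400.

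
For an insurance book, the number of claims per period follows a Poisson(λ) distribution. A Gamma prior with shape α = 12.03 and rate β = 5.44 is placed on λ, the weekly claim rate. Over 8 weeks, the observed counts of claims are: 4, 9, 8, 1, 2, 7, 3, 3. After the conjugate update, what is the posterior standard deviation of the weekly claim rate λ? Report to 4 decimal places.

0.5210

With a Gamma(shape α, rate β) prior, the Poisson likelihood is conjugate: the posterior is Gamma(α + ΣXᵢ, β + n).
Sum of counts S = 37 over n = 8 weeks.
Posterior: Gamma(α+S, β+n) = Gamma(12.03+37, 5.44+8) = Gamma(49.03, 13.44).
SD = √α/β = √49.03/13.44 = 0.5210.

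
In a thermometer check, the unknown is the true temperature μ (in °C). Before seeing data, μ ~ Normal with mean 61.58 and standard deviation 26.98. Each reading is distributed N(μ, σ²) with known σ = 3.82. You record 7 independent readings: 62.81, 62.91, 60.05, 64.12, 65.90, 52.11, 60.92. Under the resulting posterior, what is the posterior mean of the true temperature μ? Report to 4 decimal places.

For Normal data with known variance σ², a Normal(μ₀, σ₀²) prior on μ is conjugate. Posterior precision = 1/σ₀² + n/σ²; posterior mean is the precision-weighted average of μ₀ and x̄.
Σxᵢ = 62.81 + 62.91 + 60.05 + 64.12 + 65.90 + 52.11 + 60.92 = 428.82, so n·x̄ = 428.82.
σ₀² = 26.98² = 727.9204, σ² = 3.82² = 14.5924; σ² + n·σ₀² = 14.5924 + 7·727.9204 = 5110.0352.
Posterior mean = (μ₀/σ₀² + n·x̄/σ²)/(1/σ₀² + n/σ²) = (σ²·μ₀ + σ₀²·n·x̄)/(σ² + n·σ₀²) = (14.5924·61.58 + 727.9204·428.82)/5110.0352 = 313045.42592/5110.0352 = 61.2609.

61.2609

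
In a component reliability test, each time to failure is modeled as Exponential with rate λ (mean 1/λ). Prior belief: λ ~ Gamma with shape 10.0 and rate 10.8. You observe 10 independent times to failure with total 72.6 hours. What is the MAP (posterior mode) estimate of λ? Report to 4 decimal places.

With a Gamma(shape α, rate β) prior on the exponential rate λ, the posterior after n observations with total T = Σxᵢ is Gamma(α+n, β+T).
Posterior: Gamma(10.0+10, 10.8+72.6) = Gamma(20.0, 83.4).
Mode = (α−1)/β = 0.2278.

0.2278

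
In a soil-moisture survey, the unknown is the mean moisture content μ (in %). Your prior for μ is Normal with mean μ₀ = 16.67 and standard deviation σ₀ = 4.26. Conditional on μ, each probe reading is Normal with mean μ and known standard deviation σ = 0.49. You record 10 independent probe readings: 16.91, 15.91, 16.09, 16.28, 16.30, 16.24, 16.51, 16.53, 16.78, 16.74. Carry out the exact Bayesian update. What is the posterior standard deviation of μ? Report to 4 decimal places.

0.1548

For Normal data with known variance σ², a Normal(μ₀, σ₀²) prior on μ is conjugate. Posterior precision = 1/σ₀² + n/σ²; posterior mean is the precision-weighted average of μ₀ and x̄.
σ₀² = 4.26² = 18.1476, σ² = 0.49² = 0.2401; σ² + n·σ₀² = 0.2401 + 10·18.1476 = 181.7161.
Posterior precision = 1/σ₀² + n/σ² = 1/18.1476 + 10/0.2401 = (σ² + n·σ₀²)/(σ₀²σ²) = 181.7161/(18.1476·0.2401); posterior variance σₙ² = σ₀²σ²/(σ² + n·σ₀²) = 18.1476·0.2401/181.7161 = 0.023978.
Posterior SD = √σₙ² = √(18.1476·0.2401/181.7161) = 0.1548.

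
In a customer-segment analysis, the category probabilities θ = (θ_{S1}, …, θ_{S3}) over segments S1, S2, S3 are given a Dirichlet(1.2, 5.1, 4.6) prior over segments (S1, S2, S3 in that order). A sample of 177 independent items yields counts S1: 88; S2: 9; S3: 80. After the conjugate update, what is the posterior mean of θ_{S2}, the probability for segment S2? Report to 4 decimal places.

The Dirichlet prior is conjugate to the Multinomial likelihood: each posterior αⱼ = prior αⱼ + observed count nⱼ.
Posterior concentration: (89.2, 14.1, 84.6), total = 187.9.
E[θ_{S2}|data] = α_{S2}/Σα = 14.1/187.9 = 0.0750.

0.0750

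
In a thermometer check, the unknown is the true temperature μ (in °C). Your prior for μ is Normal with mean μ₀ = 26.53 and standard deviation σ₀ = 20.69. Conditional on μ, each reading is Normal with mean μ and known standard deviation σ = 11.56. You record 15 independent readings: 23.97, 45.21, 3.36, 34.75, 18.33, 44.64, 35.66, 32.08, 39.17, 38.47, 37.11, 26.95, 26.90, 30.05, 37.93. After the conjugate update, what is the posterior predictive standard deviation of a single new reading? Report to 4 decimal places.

For Normal data with known variance σ², a Normal(μ₀, σ₀²) prior on μ is conjugate. Posterior precision = 1/σ₀² + n/σ²; posterior mean is the precision-weighted average of μ₀ and x̄.
σ₀² = 20.69² = 428.0761, σ² = 11.56² = 133.6336; σ² + n·σ₀² = 133.6336 + 15·428.0761 = 6554.7751.
Posterior precision = 1/σ₀² + n/σ² = 1/428.0761 + 15/133.6336 = (σ² + n·σ₀²)/(σ₀²σ²) = 6554.7751/(428.0761·133.6336); posterior variance σₙ² = σ₀²σ²/(σ² + n·σ₀²) = 428.0761·133.6336/6554.7751 = 8.727279.
Predictive variance for one new observation = σₙ² + σ² = 428.0761·133.6336/6554.7751 + 133.6336 = σ²·(σ₀² + 6554.7751)/6554.7751 = 133.6336·6982.8512/6554.7751 = 142.360879; SD = √(133.6336·6982.8512/6554.7751) = 11.9315.

11.9315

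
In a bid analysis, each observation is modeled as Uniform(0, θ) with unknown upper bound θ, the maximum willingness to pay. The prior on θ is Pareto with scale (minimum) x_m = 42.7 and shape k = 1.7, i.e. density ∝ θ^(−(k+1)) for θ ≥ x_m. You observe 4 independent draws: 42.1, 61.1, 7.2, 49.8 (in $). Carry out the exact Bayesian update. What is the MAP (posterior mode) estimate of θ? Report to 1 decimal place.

A Pareto(scale x_m, shape k) prior on the upper bound θ of Uniform(0, θ) is conjugate: posterior is Pareto(max(x_m, max xᵢ), k + n).
Sample maximum = 61.1; prior scale x_m = 42.7 → posterior scale = max = 61.1.
Posterior shape = 1.7 + 4 = 5.7.
The Pareto density is decreasing on [x_m, ∞), so the mode is x_m = 61.1.

61.1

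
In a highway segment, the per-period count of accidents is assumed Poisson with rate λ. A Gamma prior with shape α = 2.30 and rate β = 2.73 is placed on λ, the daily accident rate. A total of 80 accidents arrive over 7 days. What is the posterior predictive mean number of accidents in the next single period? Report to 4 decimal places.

8.4584

With a Gamma(shape α, rate β) prior, the Poisson likelihood is conjugate: the posterior is Gamma(α + ΣXᵢ, β + n).
Posterior: Gamma(α+S, β+n) = Gamma(2.30+80, 2.73+7) = Gamma(82.30, 9.73).
The predictive distribution for one future period is NegBinom with mean α/β = 8.4584.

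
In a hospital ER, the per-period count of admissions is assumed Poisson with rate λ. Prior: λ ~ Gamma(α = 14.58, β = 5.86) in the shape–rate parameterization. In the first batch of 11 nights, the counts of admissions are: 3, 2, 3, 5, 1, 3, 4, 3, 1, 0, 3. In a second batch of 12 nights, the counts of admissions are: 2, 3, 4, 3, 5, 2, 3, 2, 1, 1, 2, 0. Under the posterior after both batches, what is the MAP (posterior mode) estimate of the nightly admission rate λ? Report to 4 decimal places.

With a Gamma(shape α, rate β) prior, the Poisson likelihood is conjugate: the posterior is Gamma(α + ΣXᵢ, β + n).
Batch 1: sum of counts S = 28 over n = 11 nights.
After batch 1: Gamma(α+S, β+n) = Gamma(14.58+28, 5.86+11) = Gamma(42.58, 16.86).
Batch 2: sum of counts S = 28 over n = 12 nights.
After batch 2: Gamma(α+S, β+n) = Gamma(42.58+28, 16.86+12) = Gamma(70.58, 28.86).
Mode of Gamma(α,β) for α≥1 is (α−1)/β = 69.58/28.86 = 2.4109.

2.4109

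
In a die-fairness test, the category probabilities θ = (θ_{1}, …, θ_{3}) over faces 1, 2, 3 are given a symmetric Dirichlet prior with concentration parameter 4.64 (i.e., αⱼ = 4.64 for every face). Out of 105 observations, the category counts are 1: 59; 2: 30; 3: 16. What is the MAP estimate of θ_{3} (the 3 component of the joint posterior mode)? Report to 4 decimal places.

The Dirichlet prior is conjugate to the Multinomial likelihood: each posterior αⱼ = prior αⱼ + observed count nⱼ.
Posterior concentration: (63.64, 34.64, 20.64), total = 118.92.
Joint mode component: (α_{3}−1)/(Σα−K) = 19.64/115.92 = 0.1694.

0.1694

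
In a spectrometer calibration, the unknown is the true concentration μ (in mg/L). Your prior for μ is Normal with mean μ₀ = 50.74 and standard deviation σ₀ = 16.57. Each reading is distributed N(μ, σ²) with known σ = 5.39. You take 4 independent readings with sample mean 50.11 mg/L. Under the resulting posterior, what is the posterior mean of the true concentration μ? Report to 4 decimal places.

For Normal data with known variance σ², a Normal(μ₀, σ₀²) prior on μ is conjugate. Posterior precision = 1/σ₀² + n/σ²; posterior mean is the precision-weighted average of μ₀ and x̄.
n·x̄ = 4·50.11 = 200.44.
σ₀² = 16.57² = 274.5649, σ² = 5.39² = 29.0521; σ² + n·σ₀² = 29.0521 + 4·274.5649 = 1127.3117.
Posterior mean = (μ₀/σ₀² + n·x̄/σ²)/(1/σ₀² + n/σ²) = (σ²·μ₀ + σ₀²·n·x̄)/(σ² + n·σ₀²) = (29.0521·50.74 + 274.5649·200.44)/1127.3117 = 56507.89211/1127.3117 = 50.1262.

50.1262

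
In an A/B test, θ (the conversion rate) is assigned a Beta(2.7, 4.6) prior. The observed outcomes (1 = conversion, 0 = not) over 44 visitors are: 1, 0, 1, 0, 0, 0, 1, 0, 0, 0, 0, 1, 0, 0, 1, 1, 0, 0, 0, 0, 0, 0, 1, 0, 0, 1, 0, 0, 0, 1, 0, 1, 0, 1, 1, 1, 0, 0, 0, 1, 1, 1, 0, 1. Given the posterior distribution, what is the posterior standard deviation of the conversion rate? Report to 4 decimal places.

The Beta prior is conjugate to a Binomial/Bernoulli likelihood; the update adds successes to α and failures to β.
Posterior: Beta(α+k, β+n−k) = Beta(2.7+17, 4.6+27) = Beta(19.7, 31.6).
Var = αβ/((α+β)²(α+β+1)) = 19.7·31.6/(51.3²·52.3) = 0.00452290; SD = √0.00452290 = 0.0673.

0.0673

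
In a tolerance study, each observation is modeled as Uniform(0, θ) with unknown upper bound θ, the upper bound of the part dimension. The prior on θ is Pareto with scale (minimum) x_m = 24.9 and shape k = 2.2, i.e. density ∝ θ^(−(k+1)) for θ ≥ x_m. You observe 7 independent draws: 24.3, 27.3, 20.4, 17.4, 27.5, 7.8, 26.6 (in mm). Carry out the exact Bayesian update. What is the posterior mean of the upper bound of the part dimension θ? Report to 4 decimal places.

30.8537

A Pareto(scale x_m, shape k) prior on the upper bound θ of Uniform(0, θ) is conjugate: posterior is Pareto(max(x_m, max xᵢ), k + n).
Sample maximum = 27.5; prior scale x_m = 24.9 → posterior scale = max = 27.5.
Posterior shape = 2.2 + 7 = 9.2.
E[θ|data] = k·x_m/(k−1) = 9.2·27.5/8.2 = 30.8537.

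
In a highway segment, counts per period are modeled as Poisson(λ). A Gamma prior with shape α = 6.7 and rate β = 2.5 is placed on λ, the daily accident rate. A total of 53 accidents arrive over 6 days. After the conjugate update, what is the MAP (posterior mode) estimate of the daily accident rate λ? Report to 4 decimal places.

6.9059

With a Gamma(shape α, rate β) prior, the Poisson likelihood is conjugate: the posterior is Gamma(α + ΣXᵢ, β + n).
Posterior: Gamma(α+S, β+n) = Gamma(6.7+53, 2.5+6) = Gamma(59.7, 8.5).
Mode of Gamma(α,β) for α≥1 is (α−1)/β = 58.7/8.5 = 6.9059.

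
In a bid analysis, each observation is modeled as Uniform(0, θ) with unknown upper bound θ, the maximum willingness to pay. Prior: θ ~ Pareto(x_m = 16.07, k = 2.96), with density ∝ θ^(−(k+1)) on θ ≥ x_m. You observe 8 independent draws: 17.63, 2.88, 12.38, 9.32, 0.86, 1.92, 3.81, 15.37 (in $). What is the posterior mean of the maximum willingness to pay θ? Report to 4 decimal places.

A Pareto(scale x_m, shape k) prior on the upper bound θ of Uniform(0, θ) is conjugate: posterior is Pareto(max(x_m, max xᵢ), k + n).
Sample maximum = 17.63; prior scale x_m = 16.07 → posterior scale = max = 17.63.
Posterior shape = 2.96 + 8 = 10.96.
E[θ|data] = k·x_m/(k−1) = 10.96·17.63/9.96 = 19.4001.

19.4001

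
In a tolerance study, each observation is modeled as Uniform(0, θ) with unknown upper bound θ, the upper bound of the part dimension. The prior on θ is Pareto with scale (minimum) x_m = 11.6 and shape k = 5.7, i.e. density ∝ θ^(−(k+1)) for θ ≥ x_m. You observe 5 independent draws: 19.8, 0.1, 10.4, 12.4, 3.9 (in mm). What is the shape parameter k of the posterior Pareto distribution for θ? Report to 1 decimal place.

A Pareto(scale x_m, shape k) prior on the upper bound θ of Uniform(0, θ) is conjugate: posterior is Pareto(max(x_m, max xᵢ), k + n).
Sample maximum = 19.8; prior scale x_m = 11.6 → posterior scale = max = 19.8.
Posterior shape = 5.7 + 5 = 10.7.
Posterior shape k = 10.7.

10.7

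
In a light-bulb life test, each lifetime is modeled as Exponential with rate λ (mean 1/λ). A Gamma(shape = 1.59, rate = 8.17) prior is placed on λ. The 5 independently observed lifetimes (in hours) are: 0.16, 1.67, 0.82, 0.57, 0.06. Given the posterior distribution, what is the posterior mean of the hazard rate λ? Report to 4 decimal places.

With a Gamma(shape α, rate β) prior on the exponential rate λ, the posterior after n observations with total T = Σxᵢ is Gamma(α+n, β+T).
Sum of observations T = 3.28 hours; n = 5.
Posterior: Gamma(1.59+5, 8.17+3.28) = Gamma(6.59, 11.45).
Posterior mean of λ = α/β = 6.59/11.45 = 0.5755.

0.5755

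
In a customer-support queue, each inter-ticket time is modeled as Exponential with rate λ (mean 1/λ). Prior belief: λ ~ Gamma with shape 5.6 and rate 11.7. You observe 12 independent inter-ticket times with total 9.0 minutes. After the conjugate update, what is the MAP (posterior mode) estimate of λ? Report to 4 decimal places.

0.8019

With a Gamma(shape α, rate β) prior on the exponential rate λ, the posterior after n observations with total T = Σxᵢ is Gamma(α+n, β+T).
Posterior: Gamma(5.6+12, 11.7+9.0) = Gamma(17.6, 20.7).
Mode = (α−1)/β = 0.8019.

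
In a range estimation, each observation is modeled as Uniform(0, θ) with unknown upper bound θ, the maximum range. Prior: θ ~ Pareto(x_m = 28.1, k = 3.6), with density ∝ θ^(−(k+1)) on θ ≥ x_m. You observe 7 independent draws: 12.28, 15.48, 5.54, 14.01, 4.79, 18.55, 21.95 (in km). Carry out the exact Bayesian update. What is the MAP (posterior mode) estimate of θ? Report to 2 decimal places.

28.10

A Pareto(scale x_m, shape k) prior on the upper bound θ of Uniform(0, θ) is conjugate: posterior is Pareto(max(x_m, max xᵢ), k + n).
Sample maximum = 21.95; prior scale x_m = 28.1 → posterior scale = max = 28.10.
Posterior shape = 3.6 + 7 = 10.6.
The Pareto density is decreasing on [x_m, ∞), so the mode is x_m = 28.10.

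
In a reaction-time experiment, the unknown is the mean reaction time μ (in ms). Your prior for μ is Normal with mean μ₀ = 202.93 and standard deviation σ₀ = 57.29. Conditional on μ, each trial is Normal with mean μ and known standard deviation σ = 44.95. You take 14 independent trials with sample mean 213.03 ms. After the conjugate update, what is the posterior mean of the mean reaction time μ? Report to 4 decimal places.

212.6046

For Normal data with known variance σ², a Normal(μ₀, σ₀²) prior on μ is conjugate. Posterior precision = 1/σ₀² + n/σ²; posterior mean is the precision-weighted average of μ₀ and x̄.
n·x̄ = 14·213.03 = 2982.42.
σ₀² = 57.29² = 3282.1441, σ² = 44.95² = 2020.5025; σ² + n·σ₀² = 2020.5025 + 14·3282.1441 = 47970.5199.
Posterior mean = (μ₀/σ₀² + n·x̄/σ²)/(1/σ₀² + n/σ²) = (σ²·μ₀ + σ₀²·n·x̄)/(σ² + n·σ₀²) = (2020.5025·202.93 + 3282.1441·2982.42)/47970.5199 = 10198752.779047/47970.5199 = 212.6046.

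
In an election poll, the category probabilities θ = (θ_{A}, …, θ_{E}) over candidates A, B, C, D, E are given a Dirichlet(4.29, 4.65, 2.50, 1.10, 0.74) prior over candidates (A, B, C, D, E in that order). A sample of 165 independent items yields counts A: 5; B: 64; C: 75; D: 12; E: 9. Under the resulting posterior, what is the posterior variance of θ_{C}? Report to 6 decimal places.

0.001371

The Dirichlet prior is conjugate to the Multinomial likelihood: each posterior αⱼ = prior αⱼ + observed count nⱼ.
Posterior concentration: (9.29, 68.65, 77.50, 13.10, 9.74), total = 178.28.
Var[θ_j] = α_j(Σα−α_j)/((Σα)²(Σα+1)) = 77.50·100.78/(178.28²·179.28) = 0.001371.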